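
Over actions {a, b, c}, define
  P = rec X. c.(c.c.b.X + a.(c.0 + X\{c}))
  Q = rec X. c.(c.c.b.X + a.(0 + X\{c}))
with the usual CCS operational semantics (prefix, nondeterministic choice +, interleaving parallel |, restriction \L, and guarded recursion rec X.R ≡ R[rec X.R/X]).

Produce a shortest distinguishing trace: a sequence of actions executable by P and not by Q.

P's transition system — 6 states:
  p0 = rec X. c.(c.c.b.X + a.(c.0 + X\{c})) :: -c-> p1
  p1 = c.c.b.(rec X. c.(c.c.b.X + a.(c.0 + X\{c}))) + a.(c.0 + (rec X. c.(c.c.b.X + a.(c.0 + X\{c})))\{c}) :: -a-> p2, -c-> p3
  p2 = c.0 + (rec X. c.(c.c.b.X + a.(c.0 + X\{c})))\{c} :: -c-> p4
  p3 = c.b.(rec X. c.(c.c.b.X + a.(c.0 + X\{c}))) :: -c-> p5
  p4 = 0 :: (no moves)
  p5 = b.(rec X. c.(c.c.b.X + a.(c.0 + X\{c}))) :: -b-> p0
Q's transition system — 5 states:
  q0 = rec X. c.(c.c.b.X + a.(0 + X\{c})) :: -c-> q1
  q1 = c.c.b.(rec X. c.(c.c.b.X + a.(0 + X\{c}))) + a.(0 + (rec X. c.(c.c.b.X + a.(0 + X\{c})))\{c}) :: -a-> q2, -c-> q3
  q2 = 0 + (rec X. c.(c.c.b.X + a.(0 + X\{c})))\{c} :: (no moves)
  q3 = c.b.(rec X. c.(c.c.b.X + a.(0 + X\{c}))) :: -c-> q4
  q4 = b.(rec X. c.(c.c.b.X + a.(0 + X\{c}))) :: -b-> q0
Executing cac from P (initial set {p0}):
  step 1 (c): {p1}
  step 2 (a): {p2}
  step 3 (c): {p4}
  P completes σ.
Executing cac from Q (initial set {q0}):
  step 1 (c): {q1}
  step 2 (a): {q2}
  step 3 (c): no successor for Q

cac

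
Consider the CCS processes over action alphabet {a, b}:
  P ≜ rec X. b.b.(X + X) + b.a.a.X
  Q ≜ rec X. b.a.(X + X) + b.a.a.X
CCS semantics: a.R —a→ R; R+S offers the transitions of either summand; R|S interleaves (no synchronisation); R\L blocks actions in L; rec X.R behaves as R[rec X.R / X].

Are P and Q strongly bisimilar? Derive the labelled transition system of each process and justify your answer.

P ≁ Q

LTS(P): 5 reachable states
  u0 = rec X. b.b.(X + X) + b.a.a.X ⊢ -b-> u1, -b-> u2
  u1 = a.a.(rec X. b.b.(X + X) + b.a.a.X) ⊢ -a-> u3
  u2 = b.((rec X. b.b.(X + X) + b.a.a.X) + (rec X. b.b.(X + X) + b.a.a.X)) ⊢ -b-> u4
  u3 = a.(rec X. b.b.(X + X) + b.a.a.X) ⊢ -a-> u0
  u4 = (rec X. b.b.(X + X) + b.a.a.X) + (rec X. b.b.(X + X) + b.a.a.X) ⊢ -b-> u1, -b-> u2
LTS(Q): 5 reachable states
  v0 = rec X. b.a.(X + X) + b.a.a.X ⊢ -b-> v1, -b-> v2
  v1 = a.((rec X. b.a.(X + X) + b.a.a.X) + (rec X. b.a.(X + X) + b.a.a.X)) ⊢ -a-> v3
  v2 = a.a.(rec X. b.a.(X + X) + b.a.a.X) ⊢ -a-> v4
  v3 = (rec X. b.a.(X + X) + b.a.a.X) + (rec X. b.a.(X + X) + b.a.a.X) ⊢ -b-> v1, -b-> v2
  v4 = a.(rec X. b.a.(X + X) + b.a.a.X) ⊢ -a-> v0
Bisimilarity quotient blocks:
  B0 = {u0, u4}
  B1 = {u2}
  B2 = {u1}
  B3 = {u3}
  B4 = {v0, v3}
  B5 = {v2}
  B6 = {v1, v4}
u0 ∈ B0, v0 ∈ B4 → different blocks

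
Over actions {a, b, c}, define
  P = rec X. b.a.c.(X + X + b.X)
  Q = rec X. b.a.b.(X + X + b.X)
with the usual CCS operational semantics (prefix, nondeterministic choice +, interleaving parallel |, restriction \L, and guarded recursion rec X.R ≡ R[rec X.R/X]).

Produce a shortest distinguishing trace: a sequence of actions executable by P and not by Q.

LTS(P): 4 reachable states
  s0 = rec X. b.a.c.(X + X + b.X) has moves =b=> s1
  s1 = a.c.((rec X. b.a.c.(X + X + b.X)) + (rec X. b.a.c.(X + X + b.X)) + b.(rec X. b.a.c.(X + X + b.X))) has moves =a=> s2
  s2 = c.((rec X. b.a.c.(X + X + b.X)) + (rec X. b.a.c.(X + X + b.X)) + b.(rec X. b.a.c.(X + X + b.X))) has moves =c=> s3
  s3 = (rec X. b.a.c.(X + X + b.X)) + (rec X. b.a.c.(X + X + b.X)) + b.(rec X. b.a.c.(X + X + b.X)) has moves =b=> s0, =b=> s1
LTS(Q): 4 reachable states
  t0 = rec X. b.a.b.(X + X + b.X) has moves =b=> t1
  t1 = a.b.((rec X. b.a.b.(X + X + b.X)) + (rec X. b.a.b.(X + X + b.X)) + b.(rec X. b.a.b.(X + X + b.X))) has moves =a=> t2
  t2 = b.((rec X. b.a.b.(X + X + b.X)) + (rec X. b.a.b.(X + X + b.X)) + b.(rec X. b.a.b.(X + X + b.X))) has moves =b=> t3
  t3 = (rec X. b.a.b.(X + X + b.X)) + (rec X. b.a.b.(X + X + b.X)) + b.(rec X. b.a.b.(X + X + b.X)) has moves =b=> t0, =b=> t1
Run σ = ⟨bac⟩ on P: start {s0}
  [1] b ⇒ {s1}
  [2] a ⇒ {s2}
  [3] c ⇒ {s3}
  P completes σ.
Run σ = ⟨bac⟩ on Q: start {t0}
  [1] b ⇒ {t1}
  [2] a ⇒ {t2}
  [3] c ⇒ ∅ (Q stuck)

bac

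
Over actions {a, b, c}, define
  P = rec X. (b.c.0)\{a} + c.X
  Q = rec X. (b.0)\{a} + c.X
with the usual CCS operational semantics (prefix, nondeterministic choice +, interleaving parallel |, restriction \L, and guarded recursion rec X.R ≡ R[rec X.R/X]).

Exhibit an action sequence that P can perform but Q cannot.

bc

Reachable graph of P (3 states):
  m0 = rec X. (b.c.0)\{a} + c.X → —b→ m1, —c→ m0
  m1 = (c.0)\{a} → —c→ m2
  m2 = 0\{a} → (no moves)
Reachable graph of Q (2 states):
  n0 = rec X. (b.0)\{a} + c.X → —b→ n1, —c→ n0
  n1 = 0\{a} → (no moves)
Run σ = ⟨bc⟩ on P: start {m0}
  [1] b ⇒ {m1}
  [2] c ⇒ {m2}
  ✓ P
Run σ = ⟨bc⟩ on Q: start {n0}
  [1] b ⇒ {n1}
  [2] c ⇒ no successor for Q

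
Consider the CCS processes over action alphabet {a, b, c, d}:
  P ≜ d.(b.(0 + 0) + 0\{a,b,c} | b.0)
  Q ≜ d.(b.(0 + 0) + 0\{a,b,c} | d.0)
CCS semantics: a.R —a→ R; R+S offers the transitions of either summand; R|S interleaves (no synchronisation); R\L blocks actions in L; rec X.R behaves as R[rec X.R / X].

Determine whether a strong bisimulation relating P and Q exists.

Reachable graph of P (4 states):
  m0 = d.(b.(0 + 0) + 0\{a,b,c} | b.0) | =d=> m1
  m1 = b.(0 + 0) + 0\{a,b,c} | b.0 | =b=> m2, =b=> m3
  m2 = 0 + 0 | stopped
  m3 = 0\{a,b,c} | 0 | stopped
Reachable graph of Q (4 states):
  n0 = d.(b.(0 + 0) + 0\{a,b,c} | d.0) | =d=> n1
  n1 = b.(0 + 0) + 0\{a,b,c} | d.0 | =b=> n2, =d=> n3
  n2 = 0 + 0 | stopped
  n3 = 0\{a,b,c} | 0 | stopped
Partition-refinement fixed point:
  B0 = {m0}
  B1 = {m1}
  B2 = {m2, m3, n2, n3}
  B3 = {n0}
  B4 = {n1}
m0 ∈ B0, n0 ∈ B3 → different blocks

not bisimilar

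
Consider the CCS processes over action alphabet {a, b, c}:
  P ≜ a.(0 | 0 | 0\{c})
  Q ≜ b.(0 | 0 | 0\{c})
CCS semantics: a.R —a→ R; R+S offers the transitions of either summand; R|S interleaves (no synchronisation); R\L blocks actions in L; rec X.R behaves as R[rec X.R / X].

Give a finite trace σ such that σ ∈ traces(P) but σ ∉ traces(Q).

P's transition system — 2 states:
  p0 = a.(0 | 0 | 0\{c}) | —a→ p1
  p1 = 0 | 0 | 0\{c} | ·
Q's transition system — 2 states:
  q0 = b.(0 | 0 | 0\{c}) | —b→ q1
  q1 = 0 | 0 | 0\{c} | ·
Trace ⟨a⟩ through P, begin at {p0}:
  [1] a ⇒ {p1}
  ✓ P
Trace ⟨a⟩ through Q, begin at {q0}:
  [1] a ⇒ ∅  — Q cannot continue

a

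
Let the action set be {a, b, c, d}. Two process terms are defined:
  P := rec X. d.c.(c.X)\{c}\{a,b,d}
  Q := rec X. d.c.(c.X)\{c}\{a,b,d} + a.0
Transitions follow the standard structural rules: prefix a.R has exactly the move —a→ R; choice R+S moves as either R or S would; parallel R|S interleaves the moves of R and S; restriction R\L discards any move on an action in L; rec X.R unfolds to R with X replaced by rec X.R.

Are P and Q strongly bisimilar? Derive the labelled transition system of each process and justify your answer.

P ≁ Q

Reachable graph of P (3 states):
  p0 = rec X. d.c.(c.X)\{c}\{a,b,d} | -d-> p1
  p1 = c.(c.(rec X. d.c.(c.X)\{c}\{a,b,d}))\{c}\{a,b,d} | -c-> p2
  p2 = (c.(rec X. d.c.(c.X)\{c}\{a,b,d}))\{c}\{a,b,d} | ∅
Reachable graph of Q (4 states):
  q0 = rec X. d.c.(c.X)\{c}\{a,b,d} + a.0 | -a-> q1, -d-> q2
  q1 = 0 | ∅
  q2 = c.(c.(rec X. d.c.(c.X)\{c}\{a,b,d} + a.0))\{c}\{a,b,d} | -c-> q3
  q3 = (c.(rec X. d.c.(c.X)\{c}\{a,b,d} + a.0))\{c}\{a,b,d} | ∅
Coarsest stable partition (strong bisimilarity classes):
  B0 = {p0}
  B1 = {p1, q2}
  B2 = {p2, q1, q3}
  B3 = {q0}
p0 ∈ B0, q0 ∈ B3 → different blocks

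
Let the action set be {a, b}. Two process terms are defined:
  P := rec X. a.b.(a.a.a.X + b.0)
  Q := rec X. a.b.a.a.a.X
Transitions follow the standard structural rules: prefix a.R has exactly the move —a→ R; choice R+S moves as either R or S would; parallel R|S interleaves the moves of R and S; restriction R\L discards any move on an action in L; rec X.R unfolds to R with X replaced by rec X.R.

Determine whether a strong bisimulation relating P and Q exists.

Reachable graph of P (6 states):
  s0 = rec X. a.b.(a.a.a.X + b.0) | —a→ s1
  s1 = b.(a.a.a.(rec X. a.b.(a.a.a.X + b.0)) + b.0) | —b→ s2
  s2 = a.a.a.(rec X. a.b.(a.a.a.X + b.0)) + b.0 | —a→ s3, —b→ s4
  s3 = a.a.(rec X. a.b.(a.a.a.X + b.0)) | —a→ s5
  s4 = 0 | deadlocked
  s5 = a.(rec X. a.b.(a.a.a.X + b.0)) | —a→ s0
Reachable graph of Q (5 states):
  t0 = rec X. a.b.a.a.a.X | —a→ t1
  t1 = b.a.a.a.(rec X. a.b.a.a.a.X) | —b→ t2
  t2 = a.a.a.(rec X. a.b.a.a.a.X) | —a→ t3
  t3 = a.a.(rec X. a.b.a.a.a.X) | —a→ t4
  t4 = a.(rec X. a.b.a.a.a.X) | —a→ t0
Bisimilarity quotient blocks:
  B0 = {s0}
  B1 = {s1}
  B2 = {s2}
  B3 = {s3}
  B4 = {s5}
  B5 = {s4}
  B6 = {t0}
  B7 = {t1}
  B8 = {t2}
  B9 = {t3}
  B10 = {t4}
s0 ∈ B0, t0 ∈ B6 → different blocks

P ≁ Q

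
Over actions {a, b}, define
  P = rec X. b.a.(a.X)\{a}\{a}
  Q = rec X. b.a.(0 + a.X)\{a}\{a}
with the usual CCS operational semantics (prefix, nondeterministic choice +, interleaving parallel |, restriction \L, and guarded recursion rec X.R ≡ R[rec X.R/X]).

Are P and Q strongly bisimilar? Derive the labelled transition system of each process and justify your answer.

P ~ Q

LTS(P): 3 reachable states
  m0 = rec X. b.a.(a.X)\{a}\{a} :: =b=> m1
  m1 = a.(a.(rec X. b.a.(a.X)\{a}\{a}))\{a}\{a} :: =a=> m2
  m2 = (a.(rec X. b.a.(a.X)\{a}\{a}))\{a}\{a} :: ∅
LTS(Q): 3 reachable states
  n0 = rec X. b.a.(0 + a.X)\{a}\{a} :: =b=> n1
  n1 = a.(0 + a.(rec X. b.a.(0 + a.X)\{a}\{a}))\{a}\{a} :: =a=> n2
  n2 = (0 + a.(rec X. b.a.(0 + a.X)\{a}\{a}))\{a}\{a} :: ∅
Bisimilarity quotient blocks:
  B0 = {m0, n0}
  B1 = {m1, n1}
  B2 = {m2, n2}
m0 ∈ B0, n0 ∈ B0 → same block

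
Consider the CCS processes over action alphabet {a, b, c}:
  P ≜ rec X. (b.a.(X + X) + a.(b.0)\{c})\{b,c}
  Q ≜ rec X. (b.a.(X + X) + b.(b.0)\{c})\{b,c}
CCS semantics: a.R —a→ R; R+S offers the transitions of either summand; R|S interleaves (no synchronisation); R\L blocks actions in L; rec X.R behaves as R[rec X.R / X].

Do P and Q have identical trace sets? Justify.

trace-distinct — witness ⟨a⟩

Reachable graph of P (2 states):
  u0 = rec X. (b.a.(X + X) + a.(b.0)\{c})\{b,c} :: =a=> u1
  u1 = (b.0)\{c}\{b,c} :: ∅
Reachable graph of Q (1 states):
  v0 = rec X. (b.a.(X + X) + b.(b.0)\{c})\{b,c} :: ∅
Trace ⟨a⟩ through P, begin at {u0}:
  after a @ step 1: {u1}
  P completes σ.
Trace ⟨a⟩ through Q, begin at {v0}:
  after a @ step 1: ∅  — Q cannot continue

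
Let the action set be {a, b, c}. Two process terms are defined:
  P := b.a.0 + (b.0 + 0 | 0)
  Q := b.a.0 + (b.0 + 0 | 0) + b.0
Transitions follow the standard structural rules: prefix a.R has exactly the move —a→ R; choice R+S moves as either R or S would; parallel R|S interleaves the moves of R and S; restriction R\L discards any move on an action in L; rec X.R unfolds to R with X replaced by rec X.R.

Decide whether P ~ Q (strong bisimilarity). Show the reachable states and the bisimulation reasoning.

P ~ Q

LTS(P): 3 reachable states
  p0 = b.a.0 + (b.0 + 0 | 0) has moves --b--▸ p1, --b--▸ p2
  p1 = 0 has moves (no moves)
  p2 = a.0 has moves --a--▸ p1
LTS(Q): 3 reachable states
  q0 = b.a.0 + (b.0 + 0 | 0) + b.0 has moves --b--▸ q1, --b--▸ q2
  q1 = 0 has moves (no moves)
  q2 = a.0 has moves --a--▸ q1
Partition-refinement fixed point:
  B0 = {p0, q0}
  B1 = {p2, q2}
  B2 = {p1, q1}
p0 ∈ B0, q0 ∈ B0 → same block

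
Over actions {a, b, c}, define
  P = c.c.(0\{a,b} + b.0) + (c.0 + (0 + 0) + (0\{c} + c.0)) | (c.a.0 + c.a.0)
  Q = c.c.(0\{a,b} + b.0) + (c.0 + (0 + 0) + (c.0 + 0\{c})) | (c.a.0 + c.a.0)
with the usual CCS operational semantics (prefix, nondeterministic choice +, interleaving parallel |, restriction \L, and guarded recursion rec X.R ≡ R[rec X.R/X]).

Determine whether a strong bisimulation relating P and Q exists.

LTS(P): 9 reachable states
  s0 = c.c.(0\{a,b} + b.0) + (c.0 + (0 + 0) + (0\{c} + c.0)) | (c.a.0 + c.a.0) ⊢ =c=> s1, =c=> s2, =c=> s3
  s1 = (c.0 + (0 + 0) + (0\{c} + c.0)) | a.0 ⊢ =a=> s4, =c=> s5
  s2 = 0 | (c.a.0 + c.a.0) ⊢ =c=> s5
  s3 = c.(0\{a,b} + b.0) ⊢ =c=> s6
  s4 = (c.0 + (0 + 0) + (0\{c} + c.0)) | 0 ⊢ =c=> s7
  s5 = 0 | a.0 ⊢ =a=> s7
  s6 = 0\{a,b} + b.0 ⊢ =b=> s8
  s7 = 0 | 0 ⊢ stopped
  s8 = 0 ⊢ stopped
LTS(Q): 9 reachable states
  t0 = c.c.(0\{a,b} + b.0) + (c.0 + (0 + 0) + (c.0 + 0\{c})) | (c.a.0 + c.a.0) ⊢ =c=> t1, =c=> t2, =c=> t3
  t1 = (c.0 + (0 + 0) + (c.0 + 0\{c})) | a.0 ⊢ =a=> t4, =c=> t5
  t2 = 0 | (c.a.0 + c.a.0) ⊢ =c=> t5
  t3 = c.(0\{a,b} + b.0) ⊢ =c=> t6
  t4 = (c.0 + (0 + 0) + (c.0 + 0\{c})) | 0 ⊢ =c=> t7
  t5 = 0 | a.0 ⊢ =a=> t7
  t6 = 0\{a,b} + b.0 ⊢ =b=> t8
  t7 = 0 | 0 ⊢ stopped
  t8 = 0 ⊢ stopped
Bisimilarity quotient blocks:
  B0 = {s0, t0}
  B1 = {s1, t1}
  B2 = {s5, t5}
  B3 = {s7, s8, t7, t8}
  B4 = {s4, t4}
  B5 = {s3, t3}
  B6 = {s6, t6}
  B7 = {s2, t2}
s0 ∈ B0, t0 ∈ B0 → same block

P ~ Q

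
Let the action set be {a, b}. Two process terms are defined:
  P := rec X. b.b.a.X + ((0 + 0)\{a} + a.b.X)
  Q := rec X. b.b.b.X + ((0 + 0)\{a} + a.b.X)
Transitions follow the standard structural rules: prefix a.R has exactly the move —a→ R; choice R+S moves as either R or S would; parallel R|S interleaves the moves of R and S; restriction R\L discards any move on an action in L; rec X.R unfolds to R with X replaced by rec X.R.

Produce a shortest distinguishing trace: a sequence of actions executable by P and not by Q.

bba

P's transition system — 4 states:
  p0 = rec X. b.b.a.X + ((0 + 0)\{a} + a.b.X) → ··a··> p1, ··b··> p2
  p1 = b.(rec X. b.b.a.X + ((0 + 0)\{a} + a.b.X)) → ··b··> p0
  p2 = b.a.(rec X. b.b.a.X + ((0 + 0)\{a} + a.b.X)) → ··b··> p3
  p3 = a.(rec X. b.b.a.X + ((0 + 0)\{a} + a.b.X)) → ··a··> p0
Q's transition system — 3 states:
  q0 = rec X. b.b.b.X + ((0 + 0)\{a} + a.b.X) → ··a··> q1, ··b··> q2
  q1 = b.(rec X. b.b.b.X + ((0 + 0)\{a} + a.b.X)) → ··b··> q0
  q2 = b.b.(rec X. b.b.b.X + ((0 + 0)\{a} + a.b.X)) → ··b··> q1
Run σ = ⟨bba⟩ on P: start {p0}
  after b @ step 1: {p2}
  after b @ step 2: {p3}
  after a @ step 3: {p0}
  — P admits the full trace.
Run σ = ⟨bba⟩ on Q: start {q0}
  after b @ step 1: {q2}
  after b @ step 2: {q1}
  after a @ step 3: ∅ (Q stuck)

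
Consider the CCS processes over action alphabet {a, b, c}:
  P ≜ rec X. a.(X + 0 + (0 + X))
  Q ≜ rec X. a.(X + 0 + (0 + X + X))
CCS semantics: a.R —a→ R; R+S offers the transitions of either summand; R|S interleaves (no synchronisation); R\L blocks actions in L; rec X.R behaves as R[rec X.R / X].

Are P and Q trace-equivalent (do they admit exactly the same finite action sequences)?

trace-equivalent

LTS(P): 2 reachable states
  u0 = rec X. a.(X + 0 + (0 + X)) → ··a··> u1
  u1 = (rec X. a.(X + 0 + (0 + X))) + 0 + (0 + (rec X. a.(X + 0 + (0 + X)))) → ··a··> u1
LTS(Q): 2 reachable states
  v0 = rec X. a.(X + 0 + (0 + X + X)) → ··a··> v1
  v1 = (rec X. a.(X + 0 + (0 + X + X))) + 0 + (0 + (rec X. a.(X + 0 + (0 + X + X))) + (rec X. a.(X + 0 + (0 + X + X)))) → ··a··> v1
Coarsest stable partition (strong bisimilarity classes):
  B0 = {u0, u1, v0, v1}
u0 ∈ B0, v0 ∈ B0 → same block
Bisimilar ⇒ trace-equivalent.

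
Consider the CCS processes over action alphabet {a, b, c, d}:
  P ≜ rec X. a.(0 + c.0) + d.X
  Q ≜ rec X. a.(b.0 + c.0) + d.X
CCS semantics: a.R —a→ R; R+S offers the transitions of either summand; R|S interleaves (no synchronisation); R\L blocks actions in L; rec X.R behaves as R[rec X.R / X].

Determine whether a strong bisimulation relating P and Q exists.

not bisimilar

LTS(P): 3 reachable states
  p0 = rec X. a.(0 + c.0) + d.X :: =a=> p1, =d=> p0
  p1 = 0 + c.0 :: =c=> p2
  p2 = 0 :: ∅
LTS(Q): 3 reachable states
  q0 = rec X. a.(b.0 + c.0) + d.X :: =a=> q1, =d=> q0
  q1 = b.0 + c.0 :: =b=> q2, =c=> q2
  q2 = 0 :: ∅
Bisimilarity quotient blocks:
  B0 = {p0}
  B1 = {p1}
  B2 = {p2, q2}
  B3 = {q0}
  B4 = {q1}
p0 ∈ B0, q0 ∈ B3 → different blocks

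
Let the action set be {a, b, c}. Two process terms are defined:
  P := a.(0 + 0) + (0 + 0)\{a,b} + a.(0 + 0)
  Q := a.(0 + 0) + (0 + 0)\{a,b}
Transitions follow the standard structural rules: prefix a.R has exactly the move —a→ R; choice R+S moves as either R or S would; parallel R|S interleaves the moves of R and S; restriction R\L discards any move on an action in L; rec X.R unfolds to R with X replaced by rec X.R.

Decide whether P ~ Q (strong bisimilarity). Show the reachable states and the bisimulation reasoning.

Reachable graph of P (2 states):
  m0 = a.(0 + 0) + (0 + 0)\{a,b} + a.(0 + 0) has moves =a=> m1
  m1 = 0 + 0 has moves stopped
Reachable graph of Q (2 states):
  n0 = a.(0 + 0) + (0 + 0)\{a,b} has moves =a=> n1
  n1 = 0 + 0 has moves stopped
Partition-refinement fixed point:
  B0 = {m0, n0}
  B1 = {m1, n1}
m0 ∈ B0, n0 ∈ B0 → same block

bisimilar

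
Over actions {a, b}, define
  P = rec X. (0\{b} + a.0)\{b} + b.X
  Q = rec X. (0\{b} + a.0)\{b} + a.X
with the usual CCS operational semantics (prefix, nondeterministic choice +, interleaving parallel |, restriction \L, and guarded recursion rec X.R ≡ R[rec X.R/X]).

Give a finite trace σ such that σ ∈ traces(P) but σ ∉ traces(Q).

LTS(P): 2 reachable states
  u0 = rec X. (0\{b} + a.0)\{b} + b.X has moves -a-> u1, -b-> u0
  u1 = 0\{b} has moves ∅
LTS(Q): 2 reachable states
  v0 = rec X. (0\{b} + a.0)\{b} + a.X has moves -a-> v0, -a-> v1
  v1 = 0\{b} has moves ∅
Trace ⟨b⟩ through P, begin at {u0}:
  step 1 (b): {u0}
  P completes σ.
Trace ⟨b⟩ through Q, begin at {v0}:
  step 1 (b): no successor for Q

b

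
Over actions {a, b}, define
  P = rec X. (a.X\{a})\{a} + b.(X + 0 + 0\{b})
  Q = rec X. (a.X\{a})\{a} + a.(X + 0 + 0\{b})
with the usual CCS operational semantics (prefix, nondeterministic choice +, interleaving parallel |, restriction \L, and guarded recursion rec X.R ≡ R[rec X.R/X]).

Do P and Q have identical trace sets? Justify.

P's transition system — 2 states:
  m0 = rec X. (a.X\{a})\{a} + b.(X + 0 + 0\{b}) has moves =b=> m1
  m1 = (rec X. (a.X\{a})\{a} + b.(X + 0 + 0\{b})) + 0 + 0\{b} has moves =b=> m1
Q's transition system — 2 states:
  n0 = rec X. (a.X\{a})\{a} + a.(X + 0 + 0\{b}) has moves =a=> n1
  n1 = (rec X. (a.X\{a})\{a} + a.(X + 0 + 0\{b})) + 0 + 0\{b} has moves =a=> n1
Run σ = ⟨b⟩ on P: start {m0}
  [1] b ⇒ {m1}
  — P admits the full trace.
Run σ = ⟨b⟩ on Q: start {n0}
  [1] b ⇒ ∅ (Q stuck)

traces(P) ≠ traces(Q) — witness ⟨b⟩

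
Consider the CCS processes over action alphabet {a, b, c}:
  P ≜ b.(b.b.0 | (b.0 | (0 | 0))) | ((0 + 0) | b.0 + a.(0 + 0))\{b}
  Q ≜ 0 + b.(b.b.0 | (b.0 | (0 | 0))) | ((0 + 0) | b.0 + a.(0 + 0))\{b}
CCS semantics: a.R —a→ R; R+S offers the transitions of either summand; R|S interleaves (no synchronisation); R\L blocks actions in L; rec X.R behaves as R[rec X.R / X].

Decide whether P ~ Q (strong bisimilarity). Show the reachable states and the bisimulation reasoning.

P ~ Q

LTS(P): 14 reachable states
  s0 = b.(b.b.0 | (b.0 | (0 | 0))) | ((0 + 0) | b.0 + a.(0 + 0))\{b} :: -a-> s1, -b-> s2
  s1 = b.(b.b.0 | (b.0 | (0 | 0))) | (0 + 0)\{b} :: -b-> s3
  s2 = b.b.0 | (b.0 | (0 | 0)) | ((0 + 0) | b.0 + a.(0 + 0))\{b} :: -a-> s3, -b-> s4, -b-> s5
  s3 = b.b.0 | (b.0 | (0 | 0)) | (0 + 0)\{b} :: -b-> s6, -b-> s7
  s4 = b.0 | (b.0 | (0 | 0)) | ((0 + 0) | b.0 + a.(0 + 0))\{b} :: -a-> s6, -b-> s8, -b-> s9
  s5 = b.b.0 | (0 | (0 | 0)) | ((0 + 0) | b.0 + a.(0 + 0))\{b} :: -a-> s7, -b-> s9
  s6 = b.0 | (b.0 | (0 | 0)) | (0 + 0)\{b} :: -b-> s10, -b-> s11
  s7 = b.b.0 | (0 | (0 | 0)) | (0 + 0)\{b} :: -b-> s11
  s8 = 0 | (b.0 | (0 | 0)) | ((0 + 0) | b.0 + a.(0 + 0))\{b} :: -a-> s10, -b-> s12
  s9 = b.0 | (0 | (0 | 0)) | ((0 + 0) | b.0 + a.(0 + 0))\{b} :: -a-> s11, -b-> s12
  s10 = 0 | (b.0 | (0 | 0)) | (0 + 0)\{b} :: -b-> s13
  s11 = b.0 | (0 | (0 | 0)) | (0 + 0)\{b} :: -b-> s13
  s12 = 0 | (0 | (0 | 0)) | ((0 + 0) | b.0 + a.(0 + 0))\{b} :: -a-> s13
  s13 = 0 | (0 | (0 | 0)) | (0 + 0)\{b} :: stopped
LTS(Q): 14 reachable states
  t0 = 0 + b.(b.b.0 | (b.0 | (0 | 0))) | ((0 + 0) | b.0 + a.(0 + 0))\{b} :: -a-> t1, -b-> t2
  t1 = b.(b.b.0 | (b.0 | (0 | 0))) | (0 + 0)\{b} :: -b-> t3
  t2 = b.b.0 | (b.0 | (0 | 0)) | ((0 + 0) | b.0 + a.(0 + 0))\{b} :: -a-> t3, -b-> t4, -b-> t5
  t3 = b.b.0 | (b.0 | (0 | 0)) | (0 + 0)\{b} :: -b-> t6, -b-> t7
  t4 = b.0 | (b.0 | (0 | 0)) | ((0 + 0) | b.0 + a.(0 + 0))\{b} :: -a-> t6, -b-> t8, -b-> t9
  t5 = b.b.0 | (0 | (0 | 0)) | ((0 + 0) | b.0 + a.(0 + 0))\{b} :: -a-> t7, -b-> t9
  t6 = b.0 | (b.0 | (0 | 0)) | (0 + 0)\{b} :: -b-> t10, -b-> t11
  t7 = b.b.0 | (0 | (0 | 0)) | (0 + 0)\{b} :: -b-> t11
  t8 = 0 | (b.0 | (0 | 0)) | ((0 + 0) | b.0 + a.(0 + 0))\{b} :: -a-> t10, -b-> t12
  t9 = b.0 | (0 | (0 | 0)) | ((0 + 0) | b.0 + a.(0 + 0))\{b} :: -a-> t11, -b-> t12
  t10 = 0 | (b.0 | (0 | 0)) | (0 + 0)\{b} :: -b-> t13
  t11 = b.0 | (0 | (0 | 0)) | (0 + 0)\{b} :: -b-> t13
  t12 = 0 | (0 | (0 | 0)) | ((0 + 0) | b.0 + a.(0 + 0))\{b} :: -a-> t13
  t13 = 0 | (0 | (0 | 0)) | (0 + 0)\{b} :: stopped
Partition-refinement fixed point:
  B0 = {s0, t0}
  B1 = {s1, t1}
  B2 = {s3, t3}
  B3 = {s6, s7, t6, t7}
  B4 = {s10, s11, t10, t11}
  B5 = {s13, t13}
  B6 = {s2, t2}
  B7 = {s4, s5, t4, t5}
  B8 = {s8, s9, t8, t9}
  B9 = {s12, t12}
s0 ∈ B0, t0 ∈ B0 → same block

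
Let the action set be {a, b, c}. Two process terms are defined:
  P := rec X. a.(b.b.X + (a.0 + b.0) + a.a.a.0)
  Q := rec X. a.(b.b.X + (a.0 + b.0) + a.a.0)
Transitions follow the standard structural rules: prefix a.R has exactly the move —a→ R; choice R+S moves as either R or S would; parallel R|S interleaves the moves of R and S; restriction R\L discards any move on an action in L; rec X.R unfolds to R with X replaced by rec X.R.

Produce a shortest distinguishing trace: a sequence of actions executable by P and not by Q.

P's transition system — 6 states:
  s0 = rec X. a.(b.b.X + (a.0 + b.0) + a.a.a.0) has moves -a-> s1
  s1 = b.b.(rec X. a.(b.b.X + (a.0 + b.0) + a.a.a.0)) + (a.0 + b.0) + a.a.a.0 has moves -a-> s2, -a-> s3, -b-> s2, -b-> s4
  s2 = 0 has moves deadlocked
  s3 = a.a.0 has moves -a-> s5
  s4 = b.(rec X. a.(b.b.X + (a.0 + b.0) + a.a.a.0)) has moves -b-> s0
  s5 = a.0 has moves -a-> s2
Q's transition system — 5 states:
  t0 = rec X. a.(b.b.X + (a.0 + b.0) + a.a.0) has moves -a-> t1
  t1 = b.b.(rec X. a.(b.b.X + (a.0 + b.0) + a.a.0)) + (a.0 + b.0) + a.a.0 has moves -a-> t2, -a-> t3, -b-> t2, -b-> t4
  t2 = 0 has moves deadlocked
  t3 = a.0 has moves -a-> t2
  t4 = b.(rec X. a.(b.b.X + (a.0 + b.0) + a.a.0)) has moves -b-> t0
Executing aaaa from P (initial set {s0}):
  [1] a ⇒ {s1}
  [2] a ⇒ {s2, s3}
  [3] a ⇒ {s5}
  [4] a ⇒ {s2}
  ✓ P
Executing aaaa from Q (initial set {t0}):
  [1] a ⇒ {t1}
  [2] a ⇒ {t2, t3}
  [3] a ⇒ {t2}
  [4] a ⇒ ∅ (Q stuck)

aaaa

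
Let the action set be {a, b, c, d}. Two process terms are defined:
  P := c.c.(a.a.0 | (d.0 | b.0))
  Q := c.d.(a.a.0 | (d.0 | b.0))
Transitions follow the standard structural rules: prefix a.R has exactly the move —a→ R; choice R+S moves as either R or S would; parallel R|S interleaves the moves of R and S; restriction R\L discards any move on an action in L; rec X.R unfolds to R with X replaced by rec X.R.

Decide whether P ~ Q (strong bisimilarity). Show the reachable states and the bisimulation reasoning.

P ≁ Q

LTS(P): 14 reachable states
  u0 = c.c.(a.a.0 | (d.0 | b.0)) → =c=> u1
  u1 = c.(a.a.0 | (d.0 | b.0)) → =c=> u2
  u2 = a.a.0 | (d.0 | b.0) → =a=> u3, =b=> u4, =d=> u5
  u3 = a.0 | (d.0 | b.0) → =a=> u6, =b=> u7, =d=> u8
  u4 = a.a.0 | (d.0 | 0) → =a=> u7, =d=> u9
  u5 = a.a.0 | (0 | b.0) → =a=> u8, =b=> u9
  u6 = 0 | (d.0 | b.0) → =b=> u10, =d=> u11
  u7 = a.0 | (d.0 | 0) → =a=> u10, =d=> u12
  u8 = a.0 | (0 | b.0) → =a=> u11, =b=> u12
  u9 = a.a.0 | (0 | 0) → =a=> u12
  u10 = 0 | (d.0 | 0) → =d=> u13
  u11 = 0 | (0 | b.0) → =b=> u13
  u12 = a.0 | (0 | 0) → =a=> u13
  u13 = 0 | (0 | 0) → (no moves)
LTS(Q): 14 reachable states
  v0 = c.d.(a.a.0 | (d.0 | b.0)) → =c=> v1
  v1 = d.(a.a.0 | (d.0 | b.0)) → =d=> v2
  v2 = a.a.0 | (d.0 | b.0) → =a=> v3, =b=> v4, =d=> v5
  v3 = a.0 | (d.0 | b.0) → =a=> v6, =b=> v7, =d=> v8
  v4 = a.a.0 | (d.0 | 0) → =a=> v7, =d=> v9
  v5 = a.a.0 | (0 | b.0) → =a=> v8, =b=> v9
  v6 = 0 | (d.0 | b.0) → =b=> v10, =d=> v11
  v7 = a.0 | (d.0 | 0) → =a=> v10, =d=> v12
  v8 = a.0 | (0 | b.0) → =a=> v11, =b=> v12
  v9 = a.a.0 | (0 | 0) → =a=> v12
  v10 = 0 | (d.0 | 0) → =d=> v13
  v11 = 0 | (0 | b.0) → =b=> v13
  v12 = a.0 | (0 | 0) → =a=> v13
  v13 = 0 | (0 | 0) → (no moves)
Coarsest stable partition (strong bisimilarity classes):
  B0 = {u0}
  B1 = {u1}
  B2 = {u2, v2}
  B3 = {u3, v3}
  B4 = {u8, v8}
  B5 = {u11, v11}
  B6 = {u13, v13}
  B7 = {u12, v12}
  B8 = {u6, v6}
  B9 = {u10, v10}
  B10 = {u7, v7}
  B11 = {u5, v5}
  B12 = {u9, v9}
  B13 = {u4, v4}
  B14 = {v0}
  B15 = {v1}
u0 ∈ B0, v0 ∈ B14 → different blocks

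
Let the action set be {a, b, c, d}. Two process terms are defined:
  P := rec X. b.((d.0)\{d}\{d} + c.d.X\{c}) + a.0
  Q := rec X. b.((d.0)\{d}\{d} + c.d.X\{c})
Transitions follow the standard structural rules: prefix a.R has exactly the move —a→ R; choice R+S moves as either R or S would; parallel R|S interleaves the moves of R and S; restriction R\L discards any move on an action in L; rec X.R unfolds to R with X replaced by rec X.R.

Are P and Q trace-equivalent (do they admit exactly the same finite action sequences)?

P's transition system — 7 states:
  m0 = rec X. b.((d.0)\{d}\{d} + c.d.X\{c}) + a.0 | =a=> m1, =b=> m2
  m1 = 0 | stopped
  m2 = (d.0)\{d}\{d} + c.d.(rec X. b.((d.0)\{d}\{d} + c.d.X\{c}) + a.0)\{c} | =c=> m3
  m3 = d.(rec X. b.((d.0)\{d}\{d} + c.d.X\{c}) + a.0)\{c} | =d=> m4
  m4 = (rec X. b.((d.0)\{d}\{d} + c.d.X\{c}) + a.0)\{c} | =a=> m5, =b=> m6
  m5 = 0\{c} | stopped
  m6 = ((d.0)\{d}\{d} + c.d.(rec X. b.((d.0)\{d}\{d} + c.d.X\{c}) + a.0)\{c})\{c} | stopped
Q's transition system — 5 states:
  n0 = rec X. b.((d.0)\{d}\{d} + c.d.X\{c}) | =b=> n1
  n1 = (d.0)\{d}\{d} + c.d.(rec X. b.((d.0)\{d}\{d} + c.d.X\{c}))\{c} | =c=> n2
  n2 = d.(rec X. b.((d.0)\{d}\{d} + c.d.X\{c}))\{c} | =d=> n3
  n3 = (rec X. b.((d.0)\{d}\{d} + c.d.X\{c}))\{c} | =b=> n4
  n4 = ((d.0)\{d}\{d} + c.d.(rec X. b.((d.0)\{d}\{d} + c.d.X\{c}))\{c})\{c} | stopped
Executing a from P (initial set {m0}):
  after a @ step 1: {m1}
  ✓ P
Executing a from Q (initial set {n0}):
  after a @ step 1: no successor for Q

trace-distinct — witness ⟨a⟩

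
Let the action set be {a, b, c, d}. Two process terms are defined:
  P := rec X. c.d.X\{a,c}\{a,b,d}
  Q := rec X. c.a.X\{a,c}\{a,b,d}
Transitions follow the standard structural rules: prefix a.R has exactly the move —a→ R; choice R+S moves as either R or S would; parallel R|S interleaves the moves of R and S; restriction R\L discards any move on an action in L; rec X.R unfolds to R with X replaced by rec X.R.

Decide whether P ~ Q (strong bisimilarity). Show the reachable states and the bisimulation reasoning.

NO

Reachable graph of P (3 states):
  s0 = rec X. c.d.X\{a,c}\{a,b,d} :: --c--▸ s1
  s1 = d.(rec X. c.d.X\{a,c}\{a,b,d})\{a,c}\{a,b,d} :: --d--▸ s2
  s2 = (rec X. c.d.X\{a,c}\{a,b,d})\{a,c}\{a,b,d} :: (no moves)
Reachable graph of Q (3 states):
  t0 = rec X. c.a.X\{a,c}\{a,b,d} :: --c--▸ t1
  t1 = a.(rec X. c.a.X\{a,c}\{a,b,d})\{a,c}\{a,b,d} :: --a--▸ t2
  t2 = (rec X. c.a.X\{a,c}\{a,b,d})\{a,c}\{a,b,d} :: (no moves)
Bisimilarity quotient blocks:
  B0 = {s0}
  B1 = {s1}
  B2 = {s2, t2}
  B3 = {t0}
  B4 = {t1}
s0 ∈ B0, t0 ∈ B3 → different blocks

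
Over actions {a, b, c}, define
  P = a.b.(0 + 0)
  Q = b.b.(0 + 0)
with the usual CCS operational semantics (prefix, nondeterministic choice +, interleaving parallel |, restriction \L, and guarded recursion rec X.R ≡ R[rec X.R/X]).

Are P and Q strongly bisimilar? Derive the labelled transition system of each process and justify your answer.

NO

LTS(P): 3 reachable states
  u0 = a.b.(0 + 0) → =a=> u1
  u1 = b.(0 + 0) → =b=> u2
  u2 = 0 + 0 → (no moves)
LTS(Q): 3 reachable states
  v0 = b.b.(0 + 0) → =b=> v1
  v1 = b.(0 + 0) → =b=> v2
  v2 = 0 + 0 → (no moves)
Partition-refinement fixed point:
  B0 = {u0}
  B1 = {u1, v1}
  B2 = {u2, v2}
  B3 = {v0}
u0 ∈ B0, v0 ∈ B3 → different blocks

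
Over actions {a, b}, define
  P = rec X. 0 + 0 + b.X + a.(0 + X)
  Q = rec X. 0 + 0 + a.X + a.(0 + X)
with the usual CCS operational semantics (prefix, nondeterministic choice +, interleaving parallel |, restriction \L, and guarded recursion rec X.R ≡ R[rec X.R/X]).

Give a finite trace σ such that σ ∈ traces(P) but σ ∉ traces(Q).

Reachable graph of P (2 states):
  u0 = rec X. 0 + 0 + b.X + a.(0 + X) :: -a-> u1, -b-> u0
  u1 = 0 + (rec X. 0 + 0 + b.X + a.(0 + X)) :: -a-> u1, -b-> u0
Reachable graph of Q (2 states):
  v0 = rec X. 0 + 0 + a.X + a.(0 + X) :: -a-> v0, -a-> v1
  v1 = 0 + (rec X. 0 + 0 + a.X + a.(0 + X)) :: -a-> v0, -a-> v1
Executing b from P (initial set {u0}):
  step 1 (b): {u0}
  P completes σ.
Executing b from Q (initial set {v0}):
  step 1 (b): ∅  — Q cannot continue

b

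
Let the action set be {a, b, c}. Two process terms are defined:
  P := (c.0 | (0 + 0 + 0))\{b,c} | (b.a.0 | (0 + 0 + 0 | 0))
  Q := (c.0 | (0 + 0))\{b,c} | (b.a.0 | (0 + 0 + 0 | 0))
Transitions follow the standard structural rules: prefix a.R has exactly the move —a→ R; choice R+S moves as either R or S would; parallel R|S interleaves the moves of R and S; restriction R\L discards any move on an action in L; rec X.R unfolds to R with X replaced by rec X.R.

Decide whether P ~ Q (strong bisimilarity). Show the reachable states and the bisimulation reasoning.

P's transition system — 3 states:
  p0 = (c.0 | (0 + 0 + 0))\{b,c} | (b.a.0 | (0 + 0 + 0 | 0)) ⊢ =b=> p1
  p1 = (c.0 | (0 + 0 + 0))\{b,c} | (a.0 | (0 + 0 + 0 | 0)) ⊢ =a=> p2
  p2 = (c.0 | (0 + 0 + 0))\{b,c} | (0 | (0 + 0 + 0 | 0)) ⊢ ·
Q's transition system — 3 states:
  q0 = (c.0 | (0 + 0))\{b,c} | (b.a.0 | (0 + 0 + 0 | 0)) ⊢ =b=> q1
  q1 = (c.0 | (0 + 0))\{b,c} | (a.0 | (0 + 0 + 0 | 0)) ⊢ =a=> q2
  q2 = (c.0 | (0 + 0))\{b,c} | (0 | (0 + 0 + 0 | 0)) ⊢ ·
Bisimilarity quotient blocks:
  B0 = {p0, q0}
  B1 = {p1, q1}
  B2 = {p2, q2}
p0 ∈ B0, q0 ∈ B0 → same block

P ~ Q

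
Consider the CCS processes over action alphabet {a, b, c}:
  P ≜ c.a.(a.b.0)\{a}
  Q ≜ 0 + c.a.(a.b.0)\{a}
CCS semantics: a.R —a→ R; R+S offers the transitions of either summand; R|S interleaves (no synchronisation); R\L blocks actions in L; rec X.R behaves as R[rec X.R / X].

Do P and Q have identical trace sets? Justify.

Reachable graph of P (3 states):
  u0 = c.a.(a.b.0)\{a} has moves --c--▸ u1
  u1 = a.(a.b.0)\{a} has moves --a--▸ u2
  u2 = (a.b.0)\{a} has moves (no moves)
Reachable graph of Q (3 states):
  v0 = 0 + c.a.(a.b.0)\{a} has moves --c--▸ v1
  v1 = a.(a.b.0)\{a} has moves --a--▸ v2
  v2 = (a.b.0)\{a} has moves (no moves)
Partition-refinement fixed point:
  B0 = {u0, v0}
  B1 = {u1, v1}
  B2 = {u2, v2}
u0 ∈ B0, v0 ∈ B0 → same block
Bisimilar ⇒ trace-equivalent.

YES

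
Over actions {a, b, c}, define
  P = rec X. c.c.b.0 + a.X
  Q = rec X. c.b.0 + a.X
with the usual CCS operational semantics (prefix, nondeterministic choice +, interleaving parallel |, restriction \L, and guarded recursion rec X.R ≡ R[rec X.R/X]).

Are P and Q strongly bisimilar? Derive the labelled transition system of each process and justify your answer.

P ≁ Q

LTS(P): 4 reachable states
  p0 = rec X. c.c.b.0 + a.X | --a--▸ p0, --c--▸ p1
  p1 = c.b.0 | --c--▸ p2
  p2 = b.0 | --b--▸ p3
  p3 = 0 | ∅
LTS(Q): 3 reachable states
  q0 = rec X. c.b.0 + a.X | --a--▸ q0, --c--▸ q1
  q1 = b.0 | --b--▸ q2
  q2 = 0 | ∅
Partition-refinement fixed point:
  B0 = {p0}
  B1 = {p1}
  B2 = {p2, q1}
  B3 = {p3, q2}
  B4 = {q0}
p0 ∈ B0, q0 ∈ B4 → different blocks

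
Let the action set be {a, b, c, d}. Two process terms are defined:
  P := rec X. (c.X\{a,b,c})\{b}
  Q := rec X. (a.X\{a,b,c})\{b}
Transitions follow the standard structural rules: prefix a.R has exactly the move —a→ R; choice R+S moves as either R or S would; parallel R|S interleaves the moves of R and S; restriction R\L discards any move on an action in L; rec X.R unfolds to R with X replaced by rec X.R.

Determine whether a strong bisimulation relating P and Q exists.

P ≁ Q

Reachable graph of P (2 states):
  s0 = rec X. (c.X\{a,b,c})\{b} ⊢ --c--▸ s1
  s1 = (rec X. (c.X\{a,b,c})\{b})\{a,b,c}\{b} ⊢ ·
Reachable graph of Q (2 states):
  t0 = rec X. (a.X\{a,b,c})\{b} ⊢ --a--▸ t1
  t1 = (rec X. (a.X\{a,b,c})\{b})\{a,b,c}\{b} ⊢ ·
Bisimilarity quotient blocks:
  B0 = {s0}
  B1 = {s1, t1}
  B2 = {t0}
s0 ∈ B0, t0 ∈ B2 → different blocks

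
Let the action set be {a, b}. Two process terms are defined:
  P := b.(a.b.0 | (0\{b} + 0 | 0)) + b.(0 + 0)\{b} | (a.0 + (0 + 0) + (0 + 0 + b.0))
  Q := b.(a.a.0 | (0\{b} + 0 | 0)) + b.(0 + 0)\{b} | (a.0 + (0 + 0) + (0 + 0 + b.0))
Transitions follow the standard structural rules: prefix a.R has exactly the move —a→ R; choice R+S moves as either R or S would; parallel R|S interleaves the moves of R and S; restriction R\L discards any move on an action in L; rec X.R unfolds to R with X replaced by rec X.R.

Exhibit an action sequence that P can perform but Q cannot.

bab

Reachable graph of P (7 states):
  p0 = b.(a.b.0 | (0\{b} + 0 | 0)) + b.(0 + 0)\{b} | (a.0 + (0 + 0) + (0 + 0 + b.0)) → ··a··> p1, ··b··> p1, ··b··> p2, ··b··> p3
  p1 = b.(0 + 0)\{b} | 0 → ··b··> p4
  p2 = (0 + 0)\{b} | (a.0 + (0 + 0) + (0 + 0 + b.0)) → ··a··> p4, ··b··> p4
  p3 = a.b.0 | (0\{b} + 0 | 0) → ··a··> p5
  p4 = (0 + 0)\{b} | 0 → ∅
  p5 = b.0 | (0\{b} + 0 | 0) → ··b··> p6
  p6 = 0 | (0\{b} + 0 | 0) → ∅
Reachable graph of Q (7 states):
  q0 = b.(a.a.0 | (0\{b} + 0 | 0)) + b.(0 + 0)\{b} | (a.0 + (0 + 0) + (0 + 0 + b.0)) → ··a··> q1, ··b··> q1, ··b··> q2, ··b··> q3
  q1 = b.(0 + 0)\{b} | 0 → ··b··> q4
  q2 = (0 + 0)\{b} | (a.0 + (0 + 0) + (0 + 0 + b.0)) → ··a··> q4, ··b··> q4
  q3 = a.a.0 | (0\{b} + 0 | 0) → ··a··> q5
  q4 = (0 + 0)\{b} | 0 → ∅
  q5 = a.0 | (0\{b} + 0 | 0) → ··a··> q6
  q6 = 0 | (0\{b} + 0 | 0) → ∅
Run σ = ⟨bab⟩ on P: start {p0}
  after b @ step 1: {p1, p2, p3}
  after a @ step 2: {p4, p5}
  after b @ step 3: {p6}
  — P admits the full trace.
Run σ = ⟨bab⟩ on Q: start {q0}
  after b @ step 1: {q1, q2, q3}
  after a @ step 2: {q4, q5}
  after b @ step 3: ∅ (Q stuck)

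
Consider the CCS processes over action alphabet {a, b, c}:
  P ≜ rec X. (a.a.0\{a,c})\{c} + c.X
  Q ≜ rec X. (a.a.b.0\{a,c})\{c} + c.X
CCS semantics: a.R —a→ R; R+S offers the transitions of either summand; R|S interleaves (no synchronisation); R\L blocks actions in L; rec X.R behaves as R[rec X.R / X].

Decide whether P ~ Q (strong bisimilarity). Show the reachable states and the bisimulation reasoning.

LTS(P): 3 reachable states
  u0 = rec X. (a.a.0\{a,c})\{c} + c.X has moves --a--▸ u1, --c--▸ u0
  u1 = (a.0\{a,c})\{c} has moves --a--▸ u2
  u2 = 0\{a,c}\{c} has moves ∅
LTS(Q): 4 reachable states
  v0 = rec X. (a.a.b.0\{a,c})\{c} + c.X has moves --a--▸ v1, --c--▸ v0
  v1 = (a.b.0\{a,c})\{c} has moves --a--▸ v2
  v2 = (b.0\{a,c})\{c} has moves --b--▸ v3
  v3 = 0\{a,c}\{c} has moves ∅
Bisimilarity quotient blocks:
  B0 = {u0}
  B1 = {u1}
  B2 = {u2, v3}
  B3 = {v0}
  B4 = {v1}
  B5 = {v2}
u0 ∈ B0, v0 ∈ B3 → different blocks

not bisimilar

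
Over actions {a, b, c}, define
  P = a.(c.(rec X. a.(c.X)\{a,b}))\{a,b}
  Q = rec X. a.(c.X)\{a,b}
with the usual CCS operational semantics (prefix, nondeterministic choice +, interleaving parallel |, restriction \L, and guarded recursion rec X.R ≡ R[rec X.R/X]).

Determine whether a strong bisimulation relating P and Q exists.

bisimilar

P's transition system — 3 states:
  m0 = a.(c.(rec X. a.(c.X)\{a,b}))\{a,b} :: ··a··> m1
  m1 = (c.(rec X. a.(c.X)\{a,b}))\{a,b} :: ··c··> m2
  m2 = (rec X. a.(c.X)\{a,b})\{a,b} :: stopped
Q's transition system — 3 states:
  n0 = rec X. a.(c.X)\{a,b} :: ··a··> n1
  n1 = (c.(rec X. a.(c.X)\{a,b}))\{a,b} :: ··c··> n2
  n2 = (rec X. a.(c.X)\{a,b})\{a,b} :: stopped
Bisimilarity quotient blocks:
  B0 = {m0, n0}
  B1 = {m1, n1}
  B2 = {m2, n2}
m0 ∈ B0, n0 ∈ B0 → same block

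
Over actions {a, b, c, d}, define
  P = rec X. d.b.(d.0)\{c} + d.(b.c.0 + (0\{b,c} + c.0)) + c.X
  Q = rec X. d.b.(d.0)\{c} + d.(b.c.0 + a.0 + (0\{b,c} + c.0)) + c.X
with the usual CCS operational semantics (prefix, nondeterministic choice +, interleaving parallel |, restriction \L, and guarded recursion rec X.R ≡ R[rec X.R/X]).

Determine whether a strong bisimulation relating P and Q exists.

P ≁ Q

LTS(P): 7 reachable states
  p0 = rec X. d.b.(d.0)\{c} + d.(b.c.0 + (0\{b,c} + c.0)) + c.X :: ··c··> p0, ··d··> p1, ··d··> p2
  p1 = b.(d.0)\{c} :: ··b··> p3
  p2 = b.c.0 + (0\{b,c} + c.0) :: ··b··> p4, ··c··> p5
  p3 = (d.0)\{c} :: ··d··> p6
  p4 = c.0 :: ··c··> p5
  p5 = 0 :: (no moves)
  p6 = 0\{c} :: (no moves)
LTS(Q): 7 reachable states
  q0 = rec X. d.b.(d.0)\{c} + d.(b.c.0 + a.0 + (0\{b,c} + c.0)) + c.X :: ··c··> q0, ··d··> q1, ··d··> q2
  q1 = b.(d.0)\{c} :: ··b··> q3
  q2 = b.c.0 + a.0 + (0\{b,c} + c.0) :: ··a··> q4, ··b··> q5, ··c··> q4
  q3 = (d.0)\{c} :: ··d··> q6
  q4 = 0 :: (no moves)
  q5 = c.0 :: ··c··> q4
  q6 = 0\{c} :: (no moves)
Coarsest stable partition (strong bisimilarity classes):
  B0 = {p0}
  B1 = {p2}
  B2 = {p4, q5}
  B3 = {p5, p6, q4, q6}
  B4 = {p1, q1}
  B5 = {p3, q3}
  B6 = {q0}
  B7 = {q2}
p0 ∈ B0, q0 ∈ B6 → different blocks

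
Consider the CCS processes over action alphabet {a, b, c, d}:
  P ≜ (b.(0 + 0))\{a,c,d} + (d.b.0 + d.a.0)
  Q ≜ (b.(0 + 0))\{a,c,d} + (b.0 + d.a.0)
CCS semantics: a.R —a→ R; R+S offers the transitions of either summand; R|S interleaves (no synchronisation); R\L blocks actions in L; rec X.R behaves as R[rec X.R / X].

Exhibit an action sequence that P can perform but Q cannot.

db

P's transition system — 5 states:
  s0 = (b.(0 + 0))\{a,c,d} + (d.b.0 + d.a.0) | —b→ s1, —d→ s2, —d→ s3
  s1 = (0 + 0)\{a,c,d} | stopped
  s2 = a.0 | —a→ s4
  s3 = b.0 | —b→ s4
  s4 = 0 | stopped
Q's transition system — 4 states:
  t0 = (b.(0 + 0))\{a,c,d} + (b.0 + d.a.0) | —b→ t1, —b→ t2, —d→ t3
  t1 = (0 + 0)\{a,c,d} | stopped
  t2 = 0 | stopped
  t3 = a.0 | —a→ t2
Executing db from P (initial set {s0}):
  step 1 (d): {s2, s3}
  step 2 (b): {s4}
  ✓ P
Executing db from Q (initial set {t0}):
  step 1 (d): {t3}
  step 2 (b): no successor for Q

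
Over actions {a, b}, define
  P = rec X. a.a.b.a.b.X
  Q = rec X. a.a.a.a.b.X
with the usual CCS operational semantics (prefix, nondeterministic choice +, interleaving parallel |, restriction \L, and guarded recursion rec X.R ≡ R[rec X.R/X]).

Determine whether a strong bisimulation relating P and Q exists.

P ≁ Q

LTS(P): 5 reachable states
  s0 = rec X. a.a.b.a.b.X :: —a→ s1
  s1 = a.b.a.b.(rec X. a.a.b.a.b.X) :: —a→ s2
  s2 = b.a.b.(rec X. a.a.b.a.b.X) :: —b→ s3
  s3 = a.b.(rec X. a.a.b.a.b.X) :: —a→ s4
  s4 = b.(rec X. a.a.b.a.b.X) :: —b→ s0
LTS(Q): 5 reachable states
  t0 = rec X. a.a.a.a.b.X :: —a→ t1
  t1 = a.a.a.b.(rec X. a.a.a.a.b.X) :: —a→ t2
  t2 = a.a.b.(rec X. a.a.a.a.b.X) :: —a→ t3
  t3 = a.b.(rec X. a.a.a.a.b.X) :: —a→ t4
  t4 = b.(rec X. a.a.a.a.b.X) :: —b→ t0
Bisimilarity quotient blocks:
  B0 = {s0}
  B1 = {s1}
  B2 = {s2}
  B3 = {s3}
  B4 = {s4}
  B5 = {t0}
  B6 = {t1}
  B7 = {t2}
  B8 = {t3}
  B9 = {t4}
s0 ∈ B0, t0 ∈ B5 → different blocks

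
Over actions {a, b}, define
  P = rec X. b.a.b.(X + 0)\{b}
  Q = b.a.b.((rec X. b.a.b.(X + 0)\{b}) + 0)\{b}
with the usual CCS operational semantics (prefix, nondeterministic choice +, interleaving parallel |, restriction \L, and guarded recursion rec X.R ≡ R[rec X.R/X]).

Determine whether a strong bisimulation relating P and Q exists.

bisimilar

Reachable graph of P (4 states):
  s0 = rec X. b.a.b.(X + 0)\{b} ⊢ --b--▸ s1
  s1 = a.b.((rec X. b.a.b.(X + 0)\{b}) + 0)\{b} ⊢ --a--▸ s2
  s2 = b.((rec X. b.a.b.(X + 0)\{b}) + 0)\{b} ⊢ --b--▸ s3
  s3 = ((rec X. b.a.b.(X + 0)\{b}) + 0)\{b} ⊢ deadlocked
Reachable graph of Q (4 states):
  t0 = b.a.b.((rec X. b.a.b.(X + 0)\{b}) + 0)\{b} ⊢ --b--▸ t1
  t1 = a.b.((rec X. b.a.b.(X + 0)\{b}) + 0)\{b} ⊢ --a--▸ t2
  t2 = b.((rec X. b.a.b.(X + 0)\{b}) + 0)\{b} ⊢ --b--▸ t3
  t3 = ((rec X. b.a.b.(X + 0)\{b}) + 0)\{b} ⊢ deadlocked
Partition-refinement fixed point:
  B0 = {s0, t0}
  B1 = {s1, t1}
  B2 = {s2, t2}
  B3 = {s3, t3}
s0 ∈ B0, t0 ∈ B0 → same block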